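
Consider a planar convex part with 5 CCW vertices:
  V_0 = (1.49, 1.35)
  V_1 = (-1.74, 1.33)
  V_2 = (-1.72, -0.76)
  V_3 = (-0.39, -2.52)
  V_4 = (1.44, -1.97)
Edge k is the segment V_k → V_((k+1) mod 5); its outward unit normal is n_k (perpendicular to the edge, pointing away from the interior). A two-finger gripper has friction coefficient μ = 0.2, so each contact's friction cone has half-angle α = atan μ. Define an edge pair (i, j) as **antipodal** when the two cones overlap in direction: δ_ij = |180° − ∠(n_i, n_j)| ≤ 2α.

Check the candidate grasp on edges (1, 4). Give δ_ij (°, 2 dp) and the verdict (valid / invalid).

α = atan 0.2 = 11.31°;  2α = 22.62°
edge 1: e_1 = (+0.02, -2.09);  n_1 = (-1.0000, -0.0096)
edge 4: e_4 = (+0.05, +3.32);  n_4 = (+0.9999, -0.0151)
∠(n_1, n_4) = 178.59°
δ = |180° − 178.59°| = 1.41°
1.41° ≤ 2α = 22.62°  →  valid

δ = 1.41°, valid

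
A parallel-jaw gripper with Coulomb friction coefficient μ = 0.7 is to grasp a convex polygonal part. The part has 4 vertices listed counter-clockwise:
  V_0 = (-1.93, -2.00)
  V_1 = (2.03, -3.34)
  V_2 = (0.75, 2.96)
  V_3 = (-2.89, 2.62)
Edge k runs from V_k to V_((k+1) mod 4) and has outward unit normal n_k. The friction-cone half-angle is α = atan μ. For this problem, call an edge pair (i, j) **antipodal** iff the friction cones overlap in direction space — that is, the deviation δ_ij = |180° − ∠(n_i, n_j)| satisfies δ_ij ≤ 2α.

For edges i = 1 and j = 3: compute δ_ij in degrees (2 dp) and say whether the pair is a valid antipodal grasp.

α = atan 0.7 = 34.99°;  2α = 69.98°
edge 1: e_1 = (-1.28, +6.30);  n_1 = (+0.9800, +0.1991)
edge 3: e_3 = (+0.96, -4.62);  n_3 = (-0.9791, -0.2034)
∠(n_1, n_3) = 179.75°
δ = |180° − 179.75°| = 0.25°
0.25° ≤ 2α = 69.98°  →  valid

δ = 0.25°, valid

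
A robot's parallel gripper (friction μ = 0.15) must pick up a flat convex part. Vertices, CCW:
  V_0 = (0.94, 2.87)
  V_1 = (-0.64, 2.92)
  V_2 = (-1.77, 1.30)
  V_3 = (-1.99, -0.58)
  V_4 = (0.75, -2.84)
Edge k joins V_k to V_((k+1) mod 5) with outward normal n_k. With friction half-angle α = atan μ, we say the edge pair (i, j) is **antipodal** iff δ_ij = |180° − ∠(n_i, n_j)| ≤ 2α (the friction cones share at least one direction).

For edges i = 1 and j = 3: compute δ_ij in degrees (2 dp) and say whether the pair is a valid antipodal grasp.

δ = 94.62°, invalid

α = atan 0.15 = 8.53°;  2α = 17.06°
edge 1: e_1 = (-1.13, -1.62);  n_1 = (-0.8202, +0.5721)
edge 3: e_3 = (+2.74, -2.26);  n_3 = (-0.6363, -0.7714)
∠(n_1, n_3) = 85.38°
δ = |180° − 85.38°| = 94.62°
94.62° > 2α = 17.06°  →  invalid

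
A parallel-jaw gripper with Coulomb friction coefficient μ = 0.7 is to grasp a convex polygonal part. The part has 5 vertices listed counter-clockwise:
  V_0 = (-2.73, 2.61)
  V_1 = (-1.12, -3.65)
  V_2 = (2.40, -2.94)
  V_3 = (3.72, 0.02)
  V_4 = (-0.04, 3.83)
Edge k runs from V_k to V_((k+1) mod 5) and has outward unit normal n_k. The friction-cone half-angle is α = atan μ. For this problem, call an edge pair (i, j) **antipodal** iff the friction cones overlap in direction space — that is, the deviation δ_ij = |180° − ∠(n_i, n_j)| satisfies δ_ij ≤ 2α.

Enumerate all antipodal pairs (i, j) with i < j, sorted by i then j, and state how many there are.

α = atan 0.7 = 34.99°;  2α = 69.98°
n_0 = (-0.9685, -0.2491)
n_1 = (+0.1977, -0.9803)
n_2 = (+0.9133, -0.4073)
n_3 = (+0.7118, +0.7024)
n_4 = (-0.4130, +0.9107)
  (0,1): δ = 93.02°  ·
  (0,2): δ = 38.46°  ✓
  (0,3): δ = 30.20°  ✓
  (0,4): δ = 99.97°  ·
  (1,2): δ = 125.44°  ·
  (1,3): δ = 56.78°  ✓
  (1,4): δ = 12.99°  ✓
  (2,3): δ = 111.34°  ·
  (2,4): δ = 41.57°  ✓
  (3,4): δ = 110.23°  ·
antipodal pairs: 5

count = 5; pairs: (0,2), (0,3), (1,3), (1,4), (2,4)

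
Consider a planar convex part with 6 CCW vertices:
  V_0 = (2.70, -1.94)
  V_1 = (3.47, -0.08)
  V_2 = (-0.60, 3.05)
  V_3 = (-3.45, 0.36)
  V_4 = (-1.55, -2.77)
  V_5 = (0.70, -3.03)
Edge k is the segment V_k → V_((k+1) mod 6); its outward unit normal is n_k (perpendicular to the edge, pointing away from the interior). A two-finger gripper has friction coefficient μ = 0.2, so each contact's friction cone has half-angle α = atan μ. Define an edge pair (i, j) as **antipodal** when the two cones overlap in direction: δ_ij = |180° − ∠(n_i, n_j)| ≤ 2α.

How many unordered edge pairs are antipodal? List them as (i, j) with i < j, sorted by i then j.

count = 2; pairs: (1,3), (2,5)

α = atan 0.2 = 11.31°;  2α = 22.62°
n_0 = (+0.9240, -0.3825)
n_1 = (+0.6096, +0.7927)
n_2 = (-0.6864, +0.7272)
n_3 = (-0.8548, -0.5189)
n_4 = (-0.1148, -0.9934)
n_5 = (+0.4785, -0.8781)
  (0,1): δ = 105.07°  ·
  (0,2): δ = 24.17°  ·
  (0,3): δ = 53.75°  ·
  (0,4): δ = 105.90°  ·
  (0,5): δ = 141.08°  ·
  (1,2): δ = 99.09°  ·
  (1,3): δ = 21.18°  ✓
  (1,4): δ = 30.97°  ·
  (1,5): δ = 66.15°  ·
  (2,3): δ = 102.09°  ·
  (2,4): δ = 49.94°  ·
  (2,5): δ = 14.76°  ✓
  (3,4): δ = 127.85°  ·
  (3,5): δ = 92.67°  ·
  (4,5): δ = 144.82°  ·
antipodal pairs: 2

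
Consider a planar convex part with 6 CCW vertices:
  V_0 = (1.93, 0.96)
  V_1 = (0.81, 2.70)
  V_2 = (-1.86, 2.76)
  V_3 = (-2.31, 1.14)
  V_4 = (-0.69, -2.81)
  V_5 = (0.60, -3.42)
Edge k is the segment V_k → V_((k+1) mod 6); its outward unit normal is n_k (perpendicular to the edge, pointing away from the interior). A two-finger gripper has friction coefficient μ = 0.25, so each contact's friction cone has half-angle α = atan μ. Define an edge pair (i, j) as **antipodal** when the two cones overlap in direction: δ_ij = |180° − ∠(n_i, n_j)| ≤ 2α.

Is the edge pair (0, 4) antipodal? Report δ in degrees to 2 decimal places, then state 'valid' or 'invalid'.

δ = 31.92°, invalid

α = atan 0.25 = 14.04°;  2α = 28.07°
edge 0: e_0 = (-1.12, +1.74);  n_0 = (+0.8409, +0.5412)
edge 4: e_4 = (+1.29, -0.61);  n_4 = (-0.4275, -0.9040)
∠(n_0, n_4) = 148.08°
δ = |180° − 148.08°| = 31.92°
31.92° > 2α = 28.07°  →  invalid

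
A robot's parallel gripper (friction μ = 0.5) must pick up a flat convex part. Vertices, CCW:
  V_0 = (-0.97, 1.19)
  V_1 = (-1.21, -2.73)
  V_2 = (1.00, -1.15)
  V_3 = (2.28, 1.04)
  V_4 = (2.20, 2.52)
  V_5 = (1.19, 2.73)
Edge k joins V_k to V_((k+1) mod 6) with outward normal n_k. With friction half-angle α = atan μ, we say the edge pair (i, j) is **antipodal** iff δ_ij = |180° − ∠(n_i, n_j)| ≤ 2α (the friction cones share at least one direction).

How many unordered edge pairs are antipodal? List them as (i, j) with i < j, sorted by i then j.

α = atan 0.5 = 26.57°;  2α = 53.13°
n_0 = (-0.9981, +0.0611)
n_1 = (+0.5816, -0.8135)
n_2 = (+0.8633, -0.5046)
n_3 = (+0.9985, +0.0540)
n_4 = (+0.2036, +0.9791)
n_5 = (-0.5805, +0.8142)
  (0,1): δ = 50.93°  ✓
  (0,2): δ = 26.80°  ✓
  (0,3): δ = 6.60°  ✓
  (0,4): δ = 81.76°  ·
  (0,5): δ = 128.99°  ·
  (1,2): δ = 155.87°  ·
  (1,3): δ = 122.47°  ·
  (1,4): δ = 47.31°  ✓
  (1,5): δ = 0.07°  ✓
  (2,3): δ = 146.60°  ·
  (2,4): δ = 71.44°  ·
  (2,5): δ = 24.21°  ✓
  (3,4): δ = 104.84°  ·
  (3,5): δ = 57.61°  ·
  (4,5): δ = 132.77°  ·
antipodal pairs: 6

count = 6; pairs: (0,1), (0,2), (0,3), (1,4), (1,5), (2,5)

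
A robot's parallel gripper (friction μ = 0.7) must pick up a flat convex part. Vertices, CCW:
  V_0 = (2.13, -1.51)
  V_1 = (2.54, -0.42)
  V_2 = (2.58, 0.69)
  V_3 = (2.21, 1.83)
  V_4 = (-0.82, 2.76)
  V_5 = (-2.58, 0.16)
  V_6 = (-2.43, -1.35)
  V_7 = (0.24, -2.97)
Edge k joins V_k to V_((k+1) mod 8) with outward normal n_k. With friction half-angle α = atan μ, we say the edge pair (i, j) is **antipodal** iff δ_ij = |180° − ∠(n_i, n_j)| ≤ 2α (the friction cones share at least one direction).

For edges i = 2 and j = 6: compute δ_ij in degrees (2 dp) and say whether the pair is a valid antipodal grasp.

δ = 40.77°, valid

α = atan 0.7 = 34.99°;  2α = 69.98°
edge 2: e_2 = (-0.37, +1.14);  n_2 = (+0.9512, +0.3087)
edge 6: e_6 = (+2.67, -1.62);  n_6 = (-0.5187, -0.8549)
∠(n_2, n_6) = 139.23°
δ = |180° − 139.23°| = 40.77°
40.77° ≤ 2α = 69.98°  →  valid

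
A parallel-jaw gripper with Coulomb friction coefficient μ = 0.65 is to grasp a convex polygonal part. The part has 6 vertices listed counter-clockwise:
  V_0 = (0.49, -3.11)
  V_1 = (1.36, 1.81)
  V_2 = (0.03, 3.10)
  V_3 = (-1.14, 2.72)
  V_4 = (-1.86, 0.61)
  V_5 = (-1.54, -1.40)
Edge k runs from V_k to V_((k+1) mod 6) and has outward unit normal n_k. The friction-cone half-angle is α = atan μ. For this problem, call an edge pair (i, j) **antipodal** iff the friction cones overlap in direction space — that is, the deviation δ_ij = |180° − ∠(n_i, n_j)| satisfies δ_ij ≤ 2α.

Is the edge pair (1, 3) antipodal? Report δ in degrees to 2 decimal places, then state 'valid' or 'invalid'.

α = atan 0.65 = 33.02°;  2α = 66.05°
edge 1: e_1 = (-1.33, +1.29);  n_1 = (+0.6962, +0.7178)
edge 3: e_3 = (-0.72, -2.11);  n_3 = (-0.9464, +0.3229)
∠(n_1, n_3) = 115.28°
δ = |180° − 115.28°| = 64.72°
64.72° ≤ 2α = 66.05°  →  valid

δ = 64.72°, valid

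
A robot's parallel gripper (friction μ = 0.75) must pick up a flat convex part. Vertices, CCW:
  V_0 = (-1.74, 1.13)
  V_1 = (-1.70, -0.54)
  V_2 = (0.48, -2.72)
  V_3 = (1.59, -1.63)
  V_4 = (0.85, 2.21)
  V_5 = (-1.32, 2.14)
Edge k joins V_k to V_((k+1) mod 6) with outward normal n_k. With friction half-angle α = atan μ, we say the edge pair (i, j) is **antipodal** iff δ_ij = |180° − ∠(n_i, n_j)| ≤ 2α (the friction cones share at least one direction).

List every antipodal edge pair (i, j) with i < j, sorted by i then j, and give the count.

count = 7; pairs: (0,2), (0,3), (1,3), (1,4), (2,4), (2,5), (3,5)

α = atan 0.75 = 36.87°;  2α = 73.74°
n_0 = (-0.9997, -0.0239)
n_1 = (-0.7071, -0.7071)
n_2 = (+0.7006, -0.7135)
n_3 = (+0.9819, +0.1892)
n_4 = (-0.0322, +0.9995)
n_5 = (-0.9233, +0.3840)
  (0,1): δ = 136.37°  ·
  (0,2): δ = 46.89°  ✓
  (0,3): δ = 9.54°  ✓
  (0,4): δ = 90.48°  ·
  (0,5): δ = 156.05°  ·
  (1,2): δ = 90.52°  ·
  (1,3): δ = 34.09°  ✓
  (1,4): δ = 46.85°  ✓
  (1,5): δ = 112.42°  ·
  (2,3): δ = 123.57°  ·
  (2,4): δ = 42.63°  ✓
  (2,5): δ = 22.94°  ✓
  (3,4): δ = 99.06°  ·
  (3,5): δ = 33.49°  ✓
  (4,5): δ = 114.43°  ·
antipodal pairs: 7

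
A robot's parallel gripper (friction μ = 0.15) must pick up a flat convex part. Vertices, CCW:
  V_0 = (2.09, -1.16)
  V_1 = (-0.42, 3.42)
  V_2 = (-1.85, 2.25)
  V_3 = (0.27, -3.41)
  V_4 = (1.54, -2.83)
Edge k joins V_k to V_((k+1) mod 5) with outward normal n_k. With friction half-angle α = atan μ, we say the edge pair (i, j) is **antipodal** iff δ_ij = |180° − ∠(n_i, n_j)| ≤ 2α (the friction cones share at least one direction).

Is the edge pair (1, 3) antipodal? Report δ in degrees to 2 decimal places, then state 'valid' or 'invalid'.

α = atan 0.15 = 8.53°;  2α = 17.06°
edge 1: e_1 = (-1.43, -1.17);  n_1 = (-0.6332, +0.7740)
edge 3: e_3 = (+1.27, +0.58);  n_3 = (+0.4154, -0.9096)
∠(n_1, n_3) = 165.26°
δ = |180° − 165.26°| = 14.74°
14.74° ≤ 2α = 17.06°  →  valid

δ = 14.74°, valid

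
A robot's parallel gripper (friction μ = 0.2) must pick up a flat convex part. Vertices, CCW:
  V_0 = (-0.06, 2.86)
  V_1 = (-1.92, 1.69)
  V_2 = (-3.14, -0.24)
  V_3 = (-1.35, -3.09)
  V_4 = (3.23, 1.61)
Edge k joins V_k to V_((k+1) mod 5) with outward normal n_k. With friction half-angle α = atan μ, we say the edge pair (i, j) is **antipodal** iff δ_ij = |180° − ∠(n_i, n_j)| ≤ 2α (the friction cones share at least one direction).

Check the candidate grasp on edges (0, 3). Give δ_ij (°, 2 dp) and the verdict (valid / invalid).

δ = 13.57°, valid

α = atan 0.2 = 11.31°;  2α = 22.62°
edge 0: e_0 = (-1.86, -1.17);  n_0 = (-0.5325, +0.8465)
edge 3: e_3 = (+4.58, +4.70);  n_3 = (+0.7162, -0.6979)
∠(n_0, n_3) = 166.43°
δ = |180° − 166.43°| = 13.57°
13.57° ≤ 2α = 22.62°  →  valid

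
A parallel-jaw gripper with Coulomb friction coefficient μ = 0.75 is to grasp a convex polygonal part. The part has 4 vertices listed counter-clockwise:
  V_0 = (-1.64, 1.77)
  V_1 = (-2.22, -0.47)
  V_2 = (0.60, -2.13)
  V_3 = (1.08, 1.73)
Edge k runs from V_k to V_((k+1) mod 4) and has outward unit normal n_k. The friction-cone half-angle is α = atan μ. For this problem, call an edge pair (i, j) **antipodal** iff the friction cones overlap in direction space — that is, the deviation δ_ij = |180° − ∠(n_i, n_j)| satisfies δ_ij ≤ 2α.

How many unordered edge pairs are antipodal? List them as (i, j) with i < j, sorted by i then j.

count = 3; pairs: (0,2), (1,2), (1,3)

α = atan 0.75 = 36.87°;  2α = 73.74°
n_0 = (-0.9681, +0.2507)
n_1 = (-0.5073, -0.8618)
n_2 = (+0.9924, -0.1234)
n_3 = (+0.0147, +0.9999)
  (0,1): δ = 105.97°  ·
  (0,2): δ = 7.43°  ✓
  (0,3): δ = 103.67°  ·
  (1,2): δ = 66.61°  ✓
  (1,3): δ = 29.64°  ✓
  (2,3): δ = 83.75°  ·
antipodal pairs: 3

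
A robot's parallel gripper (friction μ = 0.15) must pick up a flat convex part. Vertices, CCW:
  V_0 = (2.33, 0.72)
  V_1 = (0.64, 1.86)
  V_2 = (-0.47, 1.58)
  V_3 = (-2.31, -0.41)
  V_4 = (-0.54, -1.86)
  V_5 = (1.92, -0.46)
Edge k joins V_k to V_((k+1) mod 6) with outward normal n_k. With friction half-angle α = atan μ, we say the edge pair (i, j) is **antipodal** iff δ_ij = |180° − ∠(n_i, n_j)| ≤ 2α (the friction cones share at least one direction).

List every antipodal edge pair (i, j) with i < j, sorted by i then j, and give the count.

α = atan 0.15 = 8.53°;  2α = 17.06°
n_0 = (+0.5592, +0.8290)
n_1 = (-0.2446, +0.9696)
n_2 = (-0.7342, +0.6789)
n_3 = (-0.6337, -0.7736)
n_4 = (+0.4946, -0.8691)
n_5 = (+0.9446, -0.3282)
  (0,1): δ = 131.84°  ·
  (0,2): δ = 98.76°  ·
  (0,3): δ = 5.32°  ✓
  (0,4): δ = 63.65°  ·
  (0,5): δ = 104.84°  ·
  (1,2): δ = 146.91°  ·
  (1,3): δ = 53.48°  ·
  (1,4): δ = 15.49°  ✓
  (1,5): δ = 56.68°  ·
  (2,3): δ = 86.57°  ·
  (2,4): δ = 17.60°  ·
  (2,5): δ = 23.60°  ·
  (3,4): δ = 111.03°  ·
  (3,5): δ = 69.84°  ·
  (4,5): δ = 138.80°  ·
antipodal pairs: 2

count = 2; pairs: (0,3), (1,4)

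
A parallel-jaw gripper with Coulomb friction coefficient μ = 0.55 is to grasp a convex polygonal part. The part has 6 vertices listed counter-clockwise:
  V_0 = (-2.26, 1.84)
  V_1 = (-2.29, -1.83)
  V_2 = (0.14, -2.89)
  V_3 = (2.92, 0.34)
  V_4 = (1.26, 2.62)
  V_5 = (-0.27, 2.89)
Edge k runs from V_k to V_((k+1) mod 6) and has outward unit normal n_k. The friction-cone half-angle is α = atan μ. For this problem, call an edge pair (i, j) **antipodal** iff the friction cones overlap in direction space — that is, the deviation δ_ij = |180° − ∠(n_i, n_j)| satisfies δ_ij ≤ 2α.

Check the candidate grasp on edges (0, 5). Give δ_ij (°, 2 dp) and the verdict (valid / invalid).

δ = 118.29°, invalid

α = atan 0.55 = 28.81°;  2α = 57.62°
edge 0: e_0 = (-0.03, -3.67);  n_0 = (-1.0000, +0.0082)
edge 5: e_5 = (-1.99, -1.05);  n_5 = (-0.4667, +0.8844)
∠(n_0, n_5) = 61.71°
δ = |180° − 61.71°| = 118.29°
118.29° > 2α = 57.62°  →  invalid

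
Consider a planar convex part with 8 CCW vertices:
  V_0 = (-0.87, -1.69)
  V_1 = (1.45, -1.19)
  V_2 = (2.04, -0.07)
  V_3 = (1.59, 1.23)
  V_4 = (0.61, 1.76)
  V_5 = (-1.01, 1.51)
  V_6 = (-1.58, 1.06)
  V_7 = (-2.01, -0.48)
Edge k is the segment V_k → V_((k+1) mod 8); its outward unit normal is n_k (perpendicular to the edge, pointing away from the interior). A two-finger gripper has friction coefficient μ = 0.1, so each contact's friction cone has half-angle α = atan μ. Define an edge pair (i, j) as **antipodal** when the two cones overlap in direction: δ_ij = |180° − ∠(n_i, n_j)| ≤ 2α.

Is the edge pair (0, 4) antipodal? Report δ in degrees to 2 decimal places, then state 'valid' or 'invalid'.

α = atan 0.1 = 5.71°;  2α = 11.42°
edge 0: e_0 = (+2.32, +0.50);  n_0 = (+0.2107, -0.9776)
edge 4: e_4 = (-1.62, -0.25);  n_4 = (-0.1525, +0.9883)
∠(n_0, n_4) = 176.61°
δ = |180° − 176.61°| = 3.39°
3.39° ≤ 2α = 11.42°  →  valid

δ = 3.39°, valid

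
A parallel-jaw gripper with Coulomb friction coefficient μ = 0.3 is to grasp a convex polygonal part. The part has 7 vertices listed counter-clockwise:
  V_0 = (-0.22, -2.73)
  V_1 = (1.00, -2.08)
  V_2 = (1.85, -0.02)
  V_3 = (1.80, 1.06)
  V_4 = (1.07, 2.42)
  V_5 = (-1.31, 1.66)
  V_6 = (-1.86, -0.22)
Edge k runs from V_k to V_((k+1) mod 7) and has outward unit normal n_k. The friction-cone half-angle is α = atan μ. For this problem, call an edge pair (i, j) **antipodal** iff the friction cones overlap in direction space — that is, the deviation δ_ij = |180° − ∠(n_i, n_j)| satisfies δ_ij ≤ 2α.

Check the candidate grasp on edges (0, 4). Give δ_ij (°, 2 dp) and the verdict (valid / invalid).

δ = 10.34°, valid

α = atan 0.3 = 16.70°;  2α = 33.40°
edge 0: e_0 = (+1.22, +0.65);  n_0 = (+0.4702, -0.8826)
edge 4: e_4 = (-2.38, -0.76);  n_4 = (-0.3042, +0.9526)
∠(n_0, n_4) = 169.66°
δ = |180° − 169.66°| = 10.34°
10.34° ≤ 2α = 33.40°  →  valid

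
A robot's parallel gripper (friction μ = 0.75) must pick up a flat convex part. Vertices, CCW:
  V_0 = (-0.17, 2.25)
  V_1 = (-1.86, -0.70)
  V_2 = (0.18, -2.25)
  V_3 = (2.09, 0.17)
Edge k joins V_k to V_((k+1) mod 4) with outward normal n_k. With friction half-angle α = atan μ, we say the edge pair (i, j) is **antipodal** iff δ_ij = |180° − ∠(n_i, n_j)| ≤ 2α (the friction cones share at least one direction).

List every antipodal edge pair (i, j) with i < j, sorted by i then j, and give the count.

count = 2; pairs: (0,2), (1,3)

α = atan 0.75 = 36.87°;  2α = 73.74°
n_0 = (-0.8677, +0.4971)
n_1 = (-0.6050, -0.7962)
n_2 = (+0.7850, -0.6195)
n_3 = (+0.6772, +0.7358)
  (0,1): δ = 97.42°  ·
  (0,2): δ = 8.47°  ✓
  (0,3): δ = 77.18°  ·
  (1,2): δ = 91.05°  ·
  (1,3): δ = 5.40°  ✓
  (2,3): δ = 94.34°  ·
antipodal pairs: 2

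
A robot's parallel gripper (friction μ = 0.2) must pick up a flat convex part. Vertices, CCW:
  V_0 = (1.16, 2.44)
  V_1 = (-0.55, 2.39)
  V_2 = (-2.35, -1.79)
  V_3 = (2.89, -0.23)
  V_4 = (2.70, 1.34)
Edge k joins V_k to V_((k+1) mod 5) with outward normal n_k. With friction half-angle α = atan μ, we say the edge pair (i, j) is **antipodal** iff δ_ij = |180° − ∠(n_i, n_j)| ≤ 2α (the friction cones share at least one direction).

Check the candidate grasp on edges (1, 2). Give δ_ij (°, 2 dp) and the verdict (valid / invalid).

α = atan 0.2 = 11.31°;  2α = 22.62°
edge 1: e_1 = (-1.80, -4.18);  n_1 = (-0.9185, +0.3955)
edge 2: e_2 = (+5.24, +1.56);  n_2 = (+0.2853, -0.9584)
∠(n_1, n_2) = 129.88°
δ = |180° − 129.88°| = 50.12°
50.12° > 2α = 22.62°  →  invalid

δ = 50.12°, invalid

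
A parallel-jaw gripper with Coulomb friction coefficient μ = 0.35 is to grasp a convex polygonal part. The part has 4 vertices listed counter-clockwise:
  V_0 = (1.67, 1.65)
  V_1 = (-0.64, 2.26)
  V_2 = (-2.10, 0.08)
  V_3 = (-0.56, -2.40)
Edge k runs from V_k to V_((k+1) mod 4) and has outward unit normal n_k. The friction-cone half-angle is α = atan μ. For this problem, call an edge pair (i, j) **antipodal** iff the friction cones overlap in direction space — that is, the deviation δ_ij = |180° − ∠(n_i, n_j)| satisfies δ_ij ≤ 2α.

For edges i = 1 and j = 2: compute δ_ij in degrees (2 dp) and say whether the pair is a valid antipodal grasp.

α = atan 0.35 = 19.29°;  2α = 38.58°
edge 1: e_1 = (-1.46, -2.18);  n_1 = (-0.8309, +0.5565)
edge 2: e_2 = (+1.54, -2.48);  n_2 = (-0.8495, -0.5275)
∠(n_1, n_2) = 65.65°
δ = |180° − 65.65°| = 114.35°
114.35° > 2α = 38.58°  →  invalid

δ = 114.35°, invalid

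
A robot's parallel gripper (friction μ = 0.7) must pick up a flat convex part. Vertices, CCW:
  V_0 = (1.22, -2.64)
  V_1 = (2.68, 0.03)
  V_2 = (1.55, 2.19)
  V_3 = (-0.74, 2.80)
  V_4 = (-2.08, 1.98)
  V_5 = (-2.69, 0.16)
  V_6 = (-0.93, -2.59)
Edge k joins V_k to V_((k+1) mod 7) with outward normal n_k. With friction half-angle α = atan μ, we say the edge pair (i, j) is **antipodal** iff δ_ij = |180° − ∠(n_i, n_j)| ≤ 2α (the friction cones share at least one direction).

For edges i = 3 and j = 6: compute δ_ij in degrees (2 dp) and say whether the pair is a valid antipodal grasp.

δ = 32.80°, valid

α = atan 0.7 = 34.99°;  2α = 69.98°
edge 3: e_3 = (-1.34, -0.82);  n_3 = (-0.5220, +0.8530)
edge 6: e_6 = (+2.15, -0.05);  n_6 = (-0.0232, -0.9997)
∠(n_3, n_6) = 147.20°
δ = |180° − 147.20°| = 32.80°
32.80° ≤ 2α = 69.98°  →  valid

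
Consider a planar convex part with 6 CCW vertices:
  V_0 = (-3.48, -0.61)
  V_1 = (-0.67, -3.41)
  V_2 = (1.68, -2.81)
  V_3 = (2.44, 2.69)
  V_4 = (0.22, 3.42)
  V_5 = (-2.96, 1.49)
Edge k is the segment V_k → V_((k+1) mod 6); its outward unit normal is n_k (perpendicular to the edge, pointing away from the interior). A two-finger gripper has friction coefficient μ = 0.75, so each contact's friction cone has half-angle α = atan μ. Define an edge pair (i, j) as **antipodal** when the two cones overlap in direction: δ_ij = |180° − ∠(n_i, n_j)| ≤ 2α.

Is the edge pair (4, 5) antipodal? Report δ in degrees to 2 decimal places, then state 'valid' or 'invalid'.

α = atan 0.75 = 36.87°;  2α = 73.74°
edge 4: e_4 = (-3.18, -1.93);  n_4 = (-0.5188, +0.8549)
edge 5: e_5 = (-0.52, -2.10);  n_5 = (-0.9707, +0.2404)
∠(n_4, n_5) = 44.84°
δ = |180° − 44.84°| = 135.16°
135.16° > 2α = 73.74°  →  invalid

δ = 135.16°, invalid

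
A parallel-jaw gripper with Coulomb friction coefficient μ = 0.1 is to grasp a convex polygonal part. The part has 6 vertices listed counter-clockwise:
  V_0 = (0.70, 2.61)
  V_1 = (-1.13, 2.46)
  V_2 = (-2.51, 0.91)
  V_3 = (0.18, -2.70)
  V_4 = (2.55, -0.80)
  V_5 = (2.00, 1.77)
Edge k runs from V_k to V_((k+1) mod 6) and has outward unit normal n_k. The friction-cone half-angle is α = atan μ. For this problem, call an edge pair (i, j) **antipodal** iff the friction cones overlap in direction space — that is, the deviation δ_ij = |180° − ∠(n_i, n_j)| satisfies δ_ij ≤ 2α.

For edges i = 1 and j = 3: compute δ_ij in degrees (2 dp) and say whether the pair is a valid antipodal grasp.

δ = 9.60°, valid

α = atan 0.1 = 5.71°;  2α = 11.42°
edge 1: e_1 = (-1.38, -1.55);  n_1 = (-0.7469, +0.6650)
edge 3: e_3 = (+2.37, +1.90);  n_3 = (+0.6255, -0.7802)
∠(n_1, n_3) = 170.40°
δ = |180° − 170.40°| = 9.60°
9.60° ≤ 2α = 11.42°  →  valid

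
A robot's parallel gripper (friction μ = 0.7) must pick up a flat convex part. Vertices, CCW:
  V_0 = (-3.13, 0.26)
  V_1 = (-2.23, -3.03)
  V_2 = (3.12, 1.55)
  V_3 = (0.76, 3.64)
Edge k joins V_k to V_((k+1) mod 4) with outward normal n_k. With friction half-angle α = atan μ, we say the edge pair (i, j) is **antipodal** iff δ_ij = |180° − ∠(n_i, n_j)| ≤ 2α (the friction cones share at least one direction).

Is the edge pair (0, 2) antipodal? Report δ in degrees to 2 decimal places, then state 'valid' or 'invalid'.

δ = 33.17°, valid

α = atan 0.7 = 34.99°;  2α = 69.98°
edge 0: e_0 = (+0.90, -3.29);  n_0 = (-0.9646, -0.2639)
edge 2: e_2 = (-2.36, +2.09);  n_2 = (+0.6630, +0.7486)
∠(n_0, n_2) = 146.83°
δ = |180° − 146.83°| = 33.17°
33.17° ≤ 2α = 69.98°  →  valid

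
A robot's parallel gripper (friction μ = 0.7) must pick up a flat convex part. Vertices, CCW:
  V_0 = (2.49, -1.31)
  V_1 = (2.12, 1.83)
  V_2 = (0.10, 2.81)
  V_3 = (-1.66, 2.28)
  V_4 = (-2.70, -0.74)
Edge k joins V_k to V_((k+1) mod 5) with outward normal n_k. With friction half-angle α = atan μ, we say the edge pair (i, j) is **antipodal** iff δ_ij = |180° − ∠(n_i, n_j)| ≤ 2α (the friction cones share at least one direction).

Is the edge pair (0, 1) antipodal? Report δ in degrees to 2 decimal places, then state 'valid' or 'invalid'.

δ = 122.60°, invalid

α = atan 0.7 = 34.99°;  2α = 69.98°
edge 0: e_0 = (-0.37, +3.14);  n_0 = (+0.9931, +0.1170)
edge 1: e_1 = (-2.02, +0.98);  n_1 = (+0.4365, +0.8997)
∠(n_0, n_1) = 57.40°
δ = |180° − 57.40°| = 122.60°
122.60° > 2α = 69.98°  →  invalid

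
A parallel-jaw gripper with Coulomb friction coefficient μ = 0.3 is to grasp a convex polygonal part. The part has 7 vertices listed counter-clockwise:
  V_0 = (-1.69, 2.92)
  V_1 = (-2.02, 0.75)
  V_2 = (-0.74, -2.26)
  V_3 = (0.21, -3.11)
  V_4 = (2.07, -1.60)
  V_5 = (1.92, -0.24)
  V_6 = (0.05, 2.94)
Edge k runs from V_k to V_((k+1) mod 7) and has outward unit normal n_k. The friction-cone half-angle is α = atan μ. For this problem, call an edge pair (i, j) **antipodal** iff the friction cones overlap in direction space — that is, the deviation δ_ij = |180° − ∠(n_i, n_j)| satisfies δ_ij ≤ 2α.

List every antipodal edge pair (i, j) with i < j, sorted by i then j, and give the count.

α = atan 0.3 = 16.70°;  2α = 33.40°
n_0 = (-0.9886, +0.1503)
n_1 = (-0.9202, -0.3913)
n_2 = (-0.6668, -0.7452)
n_3 = (+0.6303, -0.7764)
n_4 = (+0.9940, +0.1096)
n_5 = (+0.8620, +0.5069)
n_6 = (-0.0115, +0.9999)
  (0,1): δ = 148.32°  ·
  (0,2): δ = 123.17°  ·
  (0,3): δ = 42.28°  ·
  (0,4): δ = 14.94°  ✓
  (0,5): δ = 39.10°  ·
  (0,6): δ = 99.31°  ·
  (1,2): δ = 154.86°  ·
  (1,3): δ = 73.97°  ·
  (1,4): δ = 16.74°  ✓
  (1,5): δ = 7.42°  ✓
  (1,6): δ = 67.62°  ·
  (2,3): δ = 99.11°  ·
  (2,4): δ = 41.89°  ·
  (2,5): δ = 17.72°  ✓
  (2,6): δ = 42.48°  ·
  (3,4): δ = 122.78°  ·
  (3,5): δ = 98.61°  ·
  (3,6): δ = 38.41°  ·
  (4,5): δ = 155.84°  ·
  (4,6): δ = 95.64°  ·
  (5,6): δ = 119.80°  ·
antipodal pairs: 4

count = 4; pairs: (0,4), (1,4), (1,5), (2,5)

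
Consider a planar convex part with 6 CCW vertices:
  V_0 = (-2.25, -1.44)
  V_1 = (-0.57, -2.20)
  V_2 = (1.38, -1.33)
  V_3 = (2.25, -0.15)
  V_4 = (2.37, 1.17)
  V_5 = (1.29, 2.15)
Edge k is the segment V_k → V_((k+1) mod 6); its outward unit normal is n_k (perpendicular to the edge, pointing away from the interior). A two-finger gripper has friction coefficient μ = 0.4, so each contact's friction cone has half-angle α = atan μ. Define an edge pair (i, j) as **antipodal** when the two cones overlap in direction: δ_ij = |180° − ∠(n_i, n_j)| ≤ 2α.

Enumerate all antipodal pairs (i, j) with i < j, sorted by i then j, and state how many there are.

count = 4; pairs: (0,4), (1,5), (2,5), (3,5)

α = atan 0.4 = 21.80°;  2α = 43.60°
n_0 = (-0.4122, -0.9111)
n_1 = (+0.4074, -0.9132)
n_2 = (+0.8049, -0.5934)
n_3 = (+0.9959, -0.0905)
n_4 = (+0.6720, +0.7406)
n_5 = (-0.7120, +0.7021)
  (0,1): δ = 131.61°  ·
  (0,2): δ = 102.06°  ·
  (0,3): δ = 70.85°  ·
  (0,4): δ = 17.88°  ✓
  (0,5): δ = 69.74°  ·
  (1,2): δ = 150.45°  ·
  (1,3): δ = 119.24°  ·
  (1,4): δ = 66.27°  ·
  (1,5): δ = 21.36°  ✓
  (2,3): δ = 148.79°  ·
  (2,4): δ = 95.82°  ·
  (2,5): δ = 8.20°  ✓
  (3,4): δ = 127.03°  ·
  (3,5): δ = 39.40°  ✓
  (4,5): δ = 92.38°  ·
antipodal pairs: 4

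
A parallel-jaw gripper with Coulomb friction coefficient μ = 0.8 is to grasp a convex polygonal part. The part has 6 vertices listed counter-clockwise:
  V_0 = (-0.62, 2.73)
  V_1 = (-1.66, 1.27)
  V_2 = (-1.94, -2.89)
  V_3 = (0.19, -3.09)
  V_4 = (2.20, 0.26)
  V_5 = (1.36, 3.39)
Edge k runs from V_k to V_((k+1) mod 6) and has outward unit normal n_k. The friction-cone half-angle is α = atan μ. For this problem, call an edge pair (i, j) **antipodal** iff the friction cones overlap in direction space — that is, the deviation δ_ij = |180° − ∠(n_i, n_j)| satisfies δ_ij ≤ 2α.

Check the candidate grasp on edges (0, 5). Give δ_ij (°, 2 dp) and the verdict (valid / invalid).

α = atan 0.8 = 38.66°;  2α = 77.32°
edge 0: e_0 = (-1.04, -1.46);  n_0 = (-0.8145, +0.5802)
edge 5: e_5 = (-1.98, -0.66);  n_5 = (-0.3162, +0.9487)
∠(n_0, n_5) = 36.10°
δ = |180° − 36.10°| = 143.90°
143.90° > 2α = 77.32°  →  invalid

δ = 143.90°, invalid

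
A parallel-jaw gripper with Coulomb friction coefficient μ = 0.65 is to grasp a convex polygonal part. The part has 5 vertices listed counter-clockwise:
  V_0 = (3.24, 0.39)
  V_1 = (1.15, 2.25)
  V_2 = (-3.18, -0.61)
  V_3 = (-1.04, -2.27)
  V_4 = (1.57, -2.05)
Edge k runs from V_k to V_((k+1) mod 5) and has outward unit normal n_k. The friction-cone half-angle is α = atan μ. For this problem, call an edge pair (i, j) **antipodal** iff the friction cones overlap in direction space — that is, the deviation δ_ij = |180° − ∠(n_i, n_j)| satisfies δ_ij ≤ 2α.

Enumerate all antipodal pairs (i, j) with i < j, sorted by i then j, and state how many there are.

α = atan 0.65 = 33.02°;  2α = 66.05°
n_0 = (+0.6648, +0.7470)
n_1 = (-0.5511, +0.8344)
n_2 = (-0.6129, -0.7901)
n_3 = (+0.0840, -0.9965)
n_4 = (+0.8252, -0.5648)
  (0,1): δ = 104.89°  ·
  (0,2): δ = 3.87°  ✓
  (0,3): δ = 46.49°  ✓
  (0,4): δ = 97.28°  ·
  (1,2): δ = 71.25°  ·
  (1,3): δ = 28.63°  ✓
  (1,4): δ = 22.17°  ✓
  (2,3): δ = 137.38°  ·
  (2,4): δ = 86.59°  ·
  (3,4): δ = 129.21°  ·
antipodal pairs: 4

count = 4; pairs: (0,2), (0,3), (1,3), (1,4)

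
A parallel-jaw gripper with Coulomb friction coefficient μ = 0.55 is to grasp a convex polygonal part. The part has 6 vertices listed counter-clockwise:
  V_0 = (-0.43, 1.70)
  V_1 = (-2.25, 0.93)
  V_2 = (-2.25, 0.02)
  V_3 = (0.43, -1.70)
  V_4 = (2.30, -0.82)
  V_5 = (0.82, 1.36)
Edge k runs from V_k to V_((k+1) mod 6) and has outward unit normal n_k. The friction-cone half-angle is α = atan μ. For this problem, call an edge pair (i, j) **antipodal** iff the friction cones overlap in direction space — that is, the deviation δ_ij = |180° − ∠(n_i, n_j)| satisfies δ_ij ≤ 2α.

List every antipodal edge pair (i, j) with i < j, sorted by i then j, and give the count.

α = atan 0.55 = 28.81°;  2α = 57.62°
n_0 = (-0.3896, +0.9210)
n_1 = (-1.0000, -0.0000)
n_2 = (-0.5401, -0.8416)
n_3 = (+0.4258, -0.9048)
n_4 = (+0.8273, +0.5617)
n_5 = (+0.2625, +0.9649)
  (0,1): δ = 112.93°  ·
  (0,2): δ = 55.62°  ✓
  (0,3): δ = 2.27°  ✓
  (0,4): δ = 101.24°  ·
  (0,5): δ = 141.85°  ·
  (1,2): δ = 122.69°  ·
  (1,3): δ = 64.80°  ·
  (1,4): δ = 34.17°  ✓
  (1,5): δ = 74.78°  ·
  (2,3): δ = 122.11°  ·
  (2,4): δ = 23.14°  ✓
  (2,5): δ = 17.48°  ✓
  (3,4): δ = 81.03°  ·
  (3,5): δ = 40.42°  ✓
  (4,5): δ = 139.39°  ·
antipodal pairs: 6

count = 6; pairs: (0,2), (0,3), (1,4), (2,4), (2,5), (3,5)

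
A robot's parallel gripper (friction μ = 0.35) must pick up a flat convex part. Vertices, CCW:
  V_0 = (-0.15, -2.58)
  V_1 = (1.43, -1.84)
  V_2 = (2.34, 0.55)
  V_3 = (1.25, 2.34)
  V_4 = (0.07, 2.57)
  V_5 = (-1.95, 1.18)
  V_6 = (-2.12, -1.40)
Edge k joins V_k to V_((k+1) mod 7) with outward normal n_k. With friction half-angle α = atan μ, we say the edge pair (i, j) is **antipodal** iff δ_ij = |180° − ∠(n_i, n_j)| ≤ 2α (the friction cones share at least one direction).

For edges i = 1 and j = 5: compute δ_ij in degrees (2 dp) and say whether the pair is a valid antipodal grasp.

δ = 17.07°, valid

α = atan 0.35 = 19.29°;  2α = 38.58°
edge 1: e_1 = (+0.91, +2.39);  n_1 = (+0.9345, -0.3558)
edge 5: e_5 = (-0.17, -2.58);  n_5 = (-0.9978, +0.0657)
∠(n_1, n_5) = 162.93°
δ = |180° − 162.93°| = 17.07°
17.07° ≤ 2α = 38.58°  →  valid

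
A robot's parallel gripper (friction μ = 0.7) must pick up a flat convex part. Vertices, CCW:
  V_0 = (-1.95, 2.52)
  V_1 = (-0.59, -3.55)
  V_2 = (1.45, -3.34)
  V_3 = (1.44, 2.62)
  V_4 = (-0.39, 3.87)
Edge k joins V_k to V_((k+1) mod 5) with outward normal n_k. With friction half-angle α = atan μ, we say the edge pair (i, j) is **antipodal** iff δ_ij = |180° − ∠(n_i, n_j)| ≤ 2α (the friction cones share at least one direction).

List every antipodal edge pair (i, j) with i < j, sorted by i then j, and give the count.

count = 5; pairs: (0,2), (0,3), (1,3), (1,4), (2,4)

α = atan 0.7 = 34.99°;  2α = 69.98°
n_0 = (-0.9758, -0.2186)
n_1 = (+0.1024, -0.9947)
n_2 = (+1.0000, +0.0017)
n_3 = (+0.5640, +0.8257)
n_4 = (-0.6544, +0.7562)
  (0,1): δ = 96.75°  ·
  (0,2): δ = 12.53°  ✓
  (0,3): δ = 43.04°  ✓
  (0,4): δ = 118.24°  ·
  (1,2): δ = 95.78°  ·
  (1,3): δ = 40.21°  ✓
  (1,4): δ = 35.00°  ✓
  (2,3): δ = 124.43°  ·
  (2,4): δ = 49.22°  ✓
  (3,4): δ = 104.79°  ·
antipodal pairs: 5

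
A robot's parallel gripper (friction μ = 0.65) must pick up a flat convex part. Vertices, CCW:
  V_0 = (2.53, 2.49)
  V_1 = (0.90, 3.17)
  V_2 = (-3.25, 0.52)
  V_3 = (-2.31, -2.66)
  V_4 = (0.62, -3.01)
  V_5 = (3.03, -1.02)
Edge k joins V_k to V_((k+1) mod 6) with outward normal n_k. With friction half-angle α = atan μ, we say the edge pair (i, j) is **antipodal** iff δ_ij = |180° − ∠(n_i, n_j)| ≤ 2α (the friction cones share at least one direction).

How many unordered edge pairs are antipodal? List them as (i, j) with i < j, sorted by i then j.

count = 7; pairs: (0,2), (0,3), (0,4), (1,3), (1,4), (1,5), (2,5)

α = atan 0.65 = 33.02°;  2α = 66.05°
n_0 = (+0.3850, +0.9229)
n_1 = (-0.5382, +0.8428)
n_2 = (-0.9590, -0.2835)
n_3 = (-0.1186, -0.9929)
n_4 = (+0.6367, -0.7711)
n_5 = (+0.9900, +0.1410)
  (0,1): δ = 124.79°  ·
  (0,2): δ = 50.89°  ✓
  (0,3): δ = 15.83°  ✓
  (0,4): δ = 62.19°  ✓
  (0,5): δ = 120.75°  ·
  (1,2): δ = 106.09°  ·
  (1,3): δ = 39.37°  ✓
  (1,4): δ = 6.99°  ✓
  (1,5): δ = 65.55°  ✓
  (2,3): δ = 113.28°  ·
  (2,4): δ = 66.92°  ·
  (2,5): δ = 8.36°  ✓
  (3,4): δ = 133.64°  ·
  (3,5): δ = 75.08°  ·
  (4,5): δ = 121.44°  ·
antipodal pairs: 7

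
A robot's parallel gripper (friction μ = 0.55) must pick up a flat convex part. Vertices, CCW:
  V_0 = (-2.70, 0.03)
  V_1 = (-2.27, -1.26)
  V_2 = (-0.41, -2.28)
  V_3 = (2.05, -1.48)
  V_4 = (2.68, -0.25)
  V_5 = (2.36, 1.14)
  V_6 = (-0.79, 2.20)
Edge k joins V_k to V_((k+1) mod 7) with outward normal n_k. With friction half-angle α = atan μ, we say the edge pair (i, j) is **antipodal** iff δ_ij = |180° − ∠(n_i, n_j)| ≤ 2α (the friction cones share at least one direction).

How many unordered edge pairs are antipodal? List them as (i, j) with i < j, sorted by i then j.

count = 9; pairs: (0,3), (0,4), (0,5), (1,4), (1,5), (2,5), (2,6), (3,6), (4,6)

α = atan 0.55 = 28.81°;  2α = 57.62°
n_0 = (-0.9487, -0.3162)
n_1 = (-0.4808, -0.8768)
n_2 = (+0.3093, -0.9510)
n_3 = (+0.8900, -0.4559)
n_4 = (+0.9745, +0.2243)
n_5 = (+0.3189, +0.9478)
n_6 = (-0.7506, +0.6607)
  (0,1): δ = 137.17°  ·
  (0,2): δ = 90.42°  ·
  (0,3): δ = 45.56°  ✓
  (0,4): δ = 5.47°  ✓
  (0,5): δ = 52.97°  ✓
  (0,6): δ = 120.21°  ·
  (1,2): δ = 133.25°  ·
  (1,3): δ = 88.38°  ·
  (1,4): δ = 48.30°  ✓
  (1,5): δ = 10.14°  ✓
  (1,6): δ = 77.39°  ·
  (2,3): δ = 135.14°  ·
  (2,4): δ = 95.05°  ·
  (2,5): δ = 36.61°  ✓
  (2,6): δ = 30.63°  ✓
  (3,4): δ = 139.91°  ·
  (3,5): δ = 81.48°  ·
  (3,6): δ = 14.23°  ✓
  (4,5): δ = 121.56°  ·
  (4,6): δ = 54.32°  ✓
  (5,6): δ = 112.76°  ·
antipodal pairs: 9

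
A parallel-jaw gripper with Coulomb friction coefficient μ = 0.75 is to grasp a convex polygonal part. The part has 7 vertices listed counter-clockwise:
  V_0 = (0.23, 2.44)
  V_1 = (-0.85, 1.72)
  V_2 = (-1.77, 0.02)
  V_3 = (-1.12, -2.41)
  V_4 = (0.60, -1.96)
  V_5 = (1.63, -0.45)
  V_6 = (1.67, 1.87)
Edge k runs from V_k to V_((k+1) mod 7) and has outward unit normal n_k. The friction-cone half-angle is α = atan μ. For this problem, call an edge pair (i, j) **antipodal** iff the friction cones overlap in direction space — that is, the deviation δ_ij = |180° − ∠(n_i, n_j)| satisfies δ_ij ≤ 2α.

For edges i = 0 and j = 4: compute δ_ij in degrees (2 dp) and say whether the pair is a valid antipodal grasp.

α = atan 0.75 = 36.87°;  2α = 73.74°
edge 0: e_0 = (-1.08, -0.72);  n_0 = (-0.5547, +0.8321)
edge 4: e_4 = (+1.03, +1.51);  n_4 = (+0.8261, -0.5635)
∠(n_0, n_4) = 157.99°
δ = |180° − 157.99°| = 22.01°
22.01° ≤ 2α = 73.74°  →  valid

δ = 22.01°, valid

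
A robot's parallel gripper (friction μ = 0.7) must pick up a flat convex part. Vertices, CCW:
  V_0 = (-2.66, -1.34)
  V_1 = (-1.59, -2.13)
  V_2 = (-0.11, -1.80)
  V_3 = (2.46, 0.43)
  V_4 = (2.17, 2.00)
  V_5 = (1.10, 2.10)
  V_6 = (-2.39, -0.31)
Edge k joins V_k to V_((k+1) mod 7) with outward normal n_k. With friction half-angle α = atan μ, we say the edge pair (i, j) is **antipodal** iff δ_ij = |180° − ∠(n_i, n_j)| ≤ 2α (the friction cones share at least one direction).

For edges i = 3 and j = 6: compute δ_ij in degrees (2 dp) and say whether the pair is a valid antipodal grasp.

δ = 25.15°, valid

α = atan 0.7 = 34.99°;  2α = 69.98°
edge 3: e_3 = (-0.29, +1.57);  n_3 = (+0.9834, +0.1816)
edge 6: e_6 = (-0.27, -1.03);  n_6 = (-0.9673, +0.2536)
∠(n_3, n_6) = 154.85°
δ = |180° − 154.85°| = 25.15°
25.15° ≤ 2α = 69.98°  →  valid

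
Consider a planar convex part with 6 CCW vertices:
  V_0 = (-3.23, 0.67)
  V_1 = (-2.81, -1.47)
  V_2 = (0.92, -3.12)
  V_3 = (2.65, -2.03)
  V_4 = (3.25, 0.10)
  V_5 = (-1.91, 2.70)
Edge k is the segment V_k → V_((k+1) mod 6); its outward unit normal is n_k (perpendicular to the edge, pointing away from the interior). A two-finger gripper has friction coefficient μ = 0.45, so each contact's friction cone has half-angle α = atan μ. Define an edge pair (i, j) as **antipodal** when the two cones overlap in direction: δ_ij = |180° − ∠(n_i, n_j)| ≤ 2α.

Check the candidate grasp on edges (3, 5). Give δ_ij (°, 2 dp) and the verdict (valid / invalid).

α = atan 0.45 = 24.23°;  2α = 48.46°
edge 3: e_3 = (+0.60, +2.13);  n_3 = (+0.9625, -0.2711)
edge 5: e_5 = (-1.32, -2.03);  n_5 = (-0.8383, +0.5451)
∠(n_3, n_5) = 162.70°
δ = |180° − 162.70°| = 17.30°
17.30° ≤ 2α = 48.46°  →  valid

δ = 17.30°, valid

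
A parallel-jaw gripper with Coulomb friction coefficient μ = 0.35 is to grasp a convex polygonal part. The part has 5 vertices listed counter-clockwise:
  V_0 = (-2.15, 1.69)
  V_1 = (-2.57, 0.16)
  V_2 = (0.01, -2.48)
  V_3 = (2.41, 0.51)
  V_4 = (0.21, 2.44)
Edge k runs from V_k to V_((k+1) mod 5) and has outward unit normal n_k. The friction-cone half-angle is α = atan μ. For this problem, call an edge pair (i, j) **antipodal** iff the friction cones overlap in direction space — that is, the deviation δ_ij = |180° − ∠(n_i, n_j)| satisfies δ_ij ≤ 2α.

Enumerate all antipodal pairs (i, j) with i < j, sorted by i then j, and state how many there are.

α = atan 0.35 = 19.29°;  2α = 38.58°
n_0 = (-0.9643, +0.2647)
n_1 = (-0.7152, -0.6989)
n_2 = (+0.7798, -0.6260)
n_3 = (+0.6595, +0.7517)
n_4 = (-0.3029, +0.9530)
  (0,1): δ = 120.31°  ·
  (0,2): δ = 23.40°  ✓
  (0,3): δ = 64.09°  ·
  (0,4): δ = 122.98°  ·
  (1,2): δ = 83.09°  ·
  (1,3): δ = 4.40°  ✓
  (1,4): δ = 63.29°  ·
  (2,3): δ = 92.51°  ·
  (2,4): δ = 33.62°  ✓
  (3,4): δ = 121.11°  ·
antipodal pairs: 3

count = 3; pairs: (0,2), (1,3), (2,4)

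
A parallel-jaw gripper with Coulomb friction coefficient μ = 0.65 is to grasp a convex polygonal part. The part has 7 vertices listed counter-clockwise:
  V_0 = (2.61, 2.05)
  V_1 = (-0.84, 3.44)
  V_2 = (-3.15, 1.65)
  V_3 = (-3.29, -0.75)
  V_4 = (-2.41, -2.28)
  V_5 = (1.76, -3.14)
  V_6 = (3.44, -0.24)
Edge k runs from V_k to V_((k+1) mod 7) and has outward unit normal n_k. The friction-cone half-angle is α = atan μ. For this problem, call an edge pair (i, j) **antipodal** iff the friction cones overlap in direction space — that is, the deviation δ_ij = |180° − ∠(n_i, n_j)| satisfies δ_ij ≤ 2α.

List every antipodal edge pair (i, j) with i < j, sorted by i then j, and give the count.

count = 9; pairs: (0,3), (0,4), (1,4), (1,5), (2,5), (2,6), (3,5), (3,6), (4,6)

α = atan 0.65 = 33.02°;  2α = 66.05°
n_0 = (+0.3737, +0.9275)
n_1 = (-0.6125, +0.7905)
n_2 = (-0.9983, +0.0582)
n_3 = (-0.8668, -0.4986)
n_4 = (-0.2020, -0.9794)
n_5 = (+0.8653, -0.5013)
n_6 = (+0.9402, +0.3408)
  (0,1): δ = 120.28°  ·
  (0,2): δ = 71.39°  ·
  (0,3): δ = 38.15°  ✓
  (0,4): δ = 10.29°  ✓
  (0,5): δ = 81.86°  ·
  (0,6): δ = 131.87°  ·
  (1,2): δ = 131.11°  ·
  (1,3): δ = 97.87°  ·
  (1,4): δ = 49.42°  ✓
  (1,5): δ = 22.14°  ✓
  (1,6): δ = 72.15°  ·
  (2,3): δ = 146.76°  ·
  (2,4): δ = 98.31°  ·
  (2,5): δ = 26.75°  ✓
  (2,6): δ = 23.26°  ✓
  (3,4): δ = 131.56°  ·
  (3,5): δ = 59.99°  ✓
  (3,6): δ = 9.98°  ✓
  (4,5): δ = 108.43°  ·
  (4,6): δ = 58.42°  ✓
  (5,6): δ = 129.99°  ·
antipodal pairs: 9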